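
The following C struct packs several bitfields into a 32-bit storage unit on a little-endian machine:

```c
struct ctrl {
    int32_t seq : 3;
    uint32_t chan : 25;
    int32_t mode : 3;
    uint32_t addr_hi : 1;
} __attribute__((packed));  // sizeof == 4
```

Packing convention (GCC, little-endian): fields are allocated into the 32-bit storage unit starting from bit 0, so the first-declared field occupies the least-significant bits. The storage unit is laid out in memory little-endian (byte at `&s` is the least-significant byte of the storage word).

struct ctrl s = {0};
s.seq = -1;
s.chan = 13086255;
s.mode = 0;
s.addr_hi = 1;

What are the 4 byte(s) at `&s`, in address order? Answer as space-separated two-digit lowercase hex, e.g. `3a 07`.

seq:3 = -1 → 0x7 << 0 → word 0x00000007
chan:25 = 13086255 → 0xc7ae2f << 3 → word 0x063d717f
mode:3 = 0 → 0x0 << 28 → word 0x063d717f
addr_hi:1 = 1 → 0x1 << 31 → word 0x863d717f
word = 0x863d717f → little-endian bytes:
  [0]=0x7f  [1]=0x71  [2]=0x3d  [3]=0x86

7f 71 3d 86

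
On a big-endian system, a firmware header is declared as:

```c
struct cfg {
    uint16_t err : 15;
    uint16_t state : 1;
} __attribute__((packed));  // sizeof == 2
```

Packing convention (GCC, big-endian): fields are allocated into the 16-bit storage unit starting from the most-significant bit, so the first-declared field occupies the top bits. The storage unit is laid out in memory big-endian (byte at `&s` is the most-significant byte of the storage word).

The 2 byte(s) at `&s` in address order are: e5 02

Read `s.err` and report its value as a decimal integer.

[0]=0xe5 [1]=0x02 (big-endian) → word 0xe502
err [1+:15] = (word>>1) & 0x7fff = 29313  ←
state [0+:1] = (word>>0) & 0x1 = 0

29313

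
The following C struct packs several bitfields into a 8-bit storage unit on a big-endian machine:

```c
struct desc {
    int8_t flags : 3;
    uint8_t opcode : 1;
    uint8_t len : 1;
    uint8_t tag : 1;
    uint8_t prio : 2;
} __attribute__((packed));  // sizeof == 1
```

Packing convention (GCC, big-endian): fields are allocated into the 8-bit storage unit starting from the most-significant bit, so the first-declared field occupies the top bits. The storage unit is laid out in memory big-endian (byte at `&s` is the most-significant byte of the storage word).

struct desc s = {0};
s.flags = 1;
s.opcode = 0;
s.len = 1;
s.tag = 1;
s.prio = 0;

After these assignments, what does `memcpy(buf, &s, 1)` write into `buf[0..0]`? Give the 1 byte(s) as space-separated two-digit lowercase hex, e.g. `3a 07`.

flags (3b) val=1 bits=0x1 at bit 5: 0x20
opcode (1b) val=0 bits=0x0 at bit 4: 0x20
len (1b) val=1 bits=0x1 at bit 3: 0x28
tag (1b) val=1 bits=0x1 at bit 2: 0x2c
prio (2b) val=0 bits=0x0 at bit 0: 0x2c
word = 0x2c → big-endian bytes:
  [0]=0x2c

2c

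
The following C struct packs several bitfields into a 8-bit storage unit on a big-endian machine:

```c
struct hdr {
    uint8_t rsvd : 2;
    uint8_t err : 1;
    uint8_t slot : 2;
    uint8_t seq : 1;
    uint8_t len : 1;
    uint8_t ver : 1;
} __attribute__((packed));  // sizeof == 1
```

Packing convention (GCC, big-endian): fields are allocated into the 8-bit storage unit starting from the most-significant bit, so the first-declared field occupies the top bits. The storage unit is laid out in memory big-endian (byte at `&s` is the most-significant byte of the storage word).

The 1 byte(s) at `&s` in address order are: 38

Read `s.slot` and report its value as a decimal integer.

[0]=0x38 (big-endian) → word 0x38
rsvd [6+:2] = (word>>6) & 0x3 = 0
err [5+:1] = (word>>5) & 0x1 = 1
slot [3+:2] = (word>>3) & 0x3 = 3  ←
seq [2+:1] = (word>>2) & 0x1 = 0
len [1+:1] = (word>>1) & 0x1 = 0
ver [0+:1] = (word>>0) & 0x1 = 0

3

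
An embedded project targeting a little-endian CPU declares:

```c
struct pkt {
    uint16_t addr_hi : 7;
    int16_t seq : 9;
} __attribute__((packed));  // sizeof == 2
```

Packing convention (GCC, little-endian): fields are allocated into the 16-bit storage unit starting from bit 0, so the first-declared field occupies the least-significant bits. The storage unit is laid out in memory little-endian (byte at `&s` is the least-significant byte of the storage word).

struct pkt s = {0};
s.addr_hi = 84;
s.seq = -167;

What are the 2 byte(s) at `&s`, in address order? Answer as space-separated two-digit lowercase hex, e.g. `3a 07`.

d4 ac

addr_hi (7b) val=84 bits=0x54 at bit 0: 0x0054
seq (9b) val=-167 bits=0x159 at bit 7: 0xacd4
word = 0xacd4 → little-endian bytes:
  [0]=0xd4  [1]=0xac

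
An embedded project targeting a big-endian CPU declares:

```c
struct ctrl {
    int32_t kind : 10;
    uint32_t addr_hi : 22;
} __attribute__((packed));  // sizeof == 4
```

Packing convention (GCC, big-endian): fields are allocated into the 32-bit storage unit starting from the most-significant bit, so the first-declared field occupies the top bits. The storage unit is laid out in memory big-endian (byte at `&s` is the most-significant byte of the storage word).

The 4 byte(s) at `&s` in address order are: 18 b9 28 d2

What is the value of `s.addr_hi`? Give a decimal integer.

[0]=0x18 [1]=0xb9 [2]=0x28 [3]=0xd2 (big-endian) → word 0x18b928d2
kind:10 @ bit 22 → (0x18b928d2>>22)&0x3ff = 0x62
addr_hi:22 @ bit 0 → (0x18b928d2>>0)&0x3fffff = 0x3928d2  ←

3746002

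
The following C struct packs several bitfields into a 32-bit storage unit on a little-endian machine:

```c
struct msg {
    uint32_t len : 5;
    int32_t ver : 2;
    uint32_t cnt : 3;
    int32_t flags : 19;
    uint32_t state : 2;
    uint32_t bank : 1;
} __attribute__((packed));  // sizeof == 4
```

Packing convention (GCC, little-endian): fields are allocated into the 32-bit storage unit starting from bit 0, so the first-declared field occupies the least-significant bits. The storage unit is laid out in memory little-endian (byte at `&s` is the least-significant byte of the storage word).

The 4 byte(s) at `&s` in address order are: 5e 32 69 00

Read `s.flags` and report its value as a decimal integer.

6732

[0]=0x5e [1]=0x32 [2]=0x69 [3]=0x00 (little-endian) → word 0x0069325e
len [0+:5] = (word>>0) & 0x1f = 30
ver [5+:2] = (word>>5) & 0x3 = 2
cnt [7+:3] = (word>>7) & 0x7 = 4
flags [10+:19] = (word>>10) & 0x7ffff = 6732  ←
state [29+:2] = (word>>29) & 0x3 = 0
bank [31+:1] = (word>>31) & 0x1 = 0
flags signed 19b, MSB=0: value = 6732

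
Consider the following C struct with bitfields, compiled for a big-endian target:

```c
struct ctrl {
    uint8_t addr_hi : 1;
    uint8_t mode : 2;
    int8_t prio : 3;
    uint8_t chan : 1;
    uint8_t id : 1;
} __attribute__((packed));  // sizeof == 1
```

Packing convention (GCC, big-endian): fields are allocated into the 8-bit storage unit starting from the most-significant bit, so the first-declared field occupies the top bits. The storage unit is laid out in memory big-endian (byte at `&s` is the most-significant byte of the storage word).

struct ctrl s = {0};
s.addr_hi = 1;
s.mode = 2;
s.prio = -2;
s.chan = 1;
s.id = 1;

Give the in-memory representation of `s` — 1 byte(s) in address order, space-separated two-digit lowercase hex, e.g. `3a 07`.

db

addr_hi (1b) val=1 bits=0x1 at bit 7: 0x80
mode (2b) val=2 bits=0x2 at bit 5: 0xc0
prio (3b) val=-2 bits=0x6 at bit 2: 0xd8
chan (1b) val=1 bits=0x1 at bit 1: 0xda
id (1b) val=1 bits=0x1 at bit 0: 0xdb
word = 0xdb → big-endian bytes:
  [0]=0xdb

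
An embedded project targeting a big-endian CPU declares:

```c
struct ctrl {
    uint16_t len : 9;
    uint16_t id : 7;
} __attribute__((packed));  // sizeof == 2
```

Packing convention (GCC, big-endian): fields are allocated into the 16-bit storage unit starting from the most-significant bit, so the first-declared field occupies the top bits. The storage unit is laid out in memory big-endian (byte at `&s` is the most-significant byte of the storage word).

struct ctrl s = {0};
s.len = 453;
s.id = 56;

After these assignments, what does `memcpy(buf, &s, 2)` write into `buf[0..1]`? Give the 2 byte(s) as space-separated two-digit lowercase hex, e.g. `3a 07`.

[7+:9] len=453 & 0x1ff = 0x1c5; word=0xe280
[0+:7] id=56 & 0x7f = 0x38; word=0xe2b8
word = 0xe2b8 → big-endian bytes:
  [0]=0xe2  [1]=0xb8

e2 b8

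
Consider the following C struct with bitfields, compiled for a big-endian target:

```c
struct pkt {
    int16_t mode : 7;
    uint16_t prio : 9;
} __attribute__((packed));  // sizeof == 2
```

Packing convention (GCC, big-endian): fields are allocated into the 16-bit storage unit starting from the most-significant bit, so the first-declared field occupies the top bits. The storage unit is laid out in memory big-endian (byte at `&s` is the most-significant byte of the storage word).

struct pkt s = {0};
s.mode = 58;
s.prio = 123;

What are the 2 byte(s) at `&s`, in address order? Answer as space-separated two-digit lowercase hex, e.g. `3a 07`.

[9+:7] mode=58 & 0x7f = 0x3a; word=0x7400
[0+:9] prio=123 & 0x1ff = 0x7b; word=0x747b
word = 0x747b → big-endian bytes:
  [0]=0x74  [1]=0x7b

74 7b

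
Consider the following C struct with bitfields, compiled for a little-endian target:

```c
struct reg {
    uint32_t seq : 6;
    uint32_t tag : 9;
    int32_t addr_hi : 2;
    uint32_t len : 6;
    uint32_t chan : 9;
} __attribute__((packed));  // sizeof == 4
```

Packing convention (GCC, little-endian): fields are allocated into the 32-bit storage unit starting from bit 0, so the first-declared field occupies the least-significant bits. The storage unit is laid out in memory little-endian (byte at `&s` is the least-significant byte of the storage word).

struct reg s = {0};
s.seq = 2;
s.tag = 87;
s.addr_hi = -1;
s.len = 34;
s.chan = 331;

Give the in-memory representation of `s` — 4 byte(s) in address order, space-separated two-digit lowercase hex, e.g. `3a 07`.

[0+:6] seq=2 & 0x3f = 0x2; word=0x00000002
[6+:9] tag=87 & 0x1ff = 0x57; word=0x000015c2
[15+:2] addr_hi=-1 & 0x3 = 0x3; word=0x000195c2
[17+:6] len=34 & 0x3f = 0x22; word=0x004595c2
[23+:9] chan=331 & 0x1ff = 0x14b; word=0xa5c595c2
word = 0xa5c595c2 → little-endian bytes:
  [0]=0xc2  [1]=0x95  [2]=0xc5  [3]=0xa5

c2 95 c5 a5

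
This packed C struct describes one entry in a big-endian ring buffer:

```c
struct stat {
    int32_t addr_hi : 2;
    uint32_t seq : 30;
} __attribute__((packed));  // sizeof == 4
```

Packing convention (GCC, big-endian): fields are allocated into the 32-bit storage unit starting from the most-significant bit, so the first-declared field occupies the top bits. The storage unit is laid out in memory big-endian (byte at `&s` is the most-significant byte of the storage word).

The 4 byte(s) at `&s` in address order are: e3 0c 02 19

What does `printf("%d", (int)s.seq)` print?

[0]=0xe3 [1]=0x0c [2]=0x02 [3]=0x19 (big-endian) → word 0xe30c0219
addr_hi:2 @ bit 30 → (0xe30c0219>>30)&0x3 = 0x3
seq:30 @ bit 0 → (0xe30c0219>>0)&0x3fffffff = 0x230c0219  ←

587989529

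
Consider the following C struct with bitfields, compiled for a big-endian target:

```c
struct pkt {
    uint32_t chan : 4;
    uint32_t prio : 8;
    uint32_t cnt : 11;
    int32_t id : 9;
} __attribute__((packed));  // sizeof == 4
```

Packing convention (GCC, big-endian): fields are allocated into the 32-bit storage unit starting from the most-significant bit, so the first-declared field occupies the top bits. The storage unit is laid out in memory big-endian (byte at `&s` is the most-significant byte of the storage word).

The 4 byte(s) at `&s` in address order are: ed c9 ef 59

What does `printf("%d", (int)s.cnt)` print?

[0]=0xed [1]=0xc9 [2]=0xef [3]=0x59 (big-endian) → word 0xedc9ef59
chan:4 @ bit 28 → (0xedc9ef59>>28)&0xf = 0xe
prio:8 @ bit 20 → (0xedc9ef59>>20)&0xff = 0xdc
cnt:11 @ bit 9 → (0xedc9ef59>>9)&0x7ff = 0x4f7  ←
id:9 @ bit 0 → (0xedc9ef59>>0)&0x1ff = 0x159

1271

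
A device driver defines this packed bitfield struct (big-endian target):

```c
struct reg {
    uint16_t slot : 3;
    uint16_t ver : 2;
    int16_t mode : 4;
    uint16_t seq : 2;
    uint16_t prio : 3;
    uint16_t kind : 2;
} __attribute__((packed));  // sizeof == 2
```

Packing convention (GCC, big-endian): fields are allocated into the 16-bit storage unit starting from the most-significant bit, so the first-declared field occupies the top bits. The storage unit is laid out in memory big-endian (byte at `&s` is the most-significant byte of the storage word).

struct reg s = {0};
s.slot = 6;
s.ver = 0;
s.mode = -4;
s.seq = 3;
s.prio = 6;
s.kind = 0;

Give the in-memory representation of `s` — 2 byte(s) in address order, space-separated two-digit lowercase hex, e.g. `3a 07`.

[13+:3] slot=6 & 0x7 = 0x6; word=0xc000
[11+:2] ver=0 & 0x3 = 0x0; word=0xc000
[7+:4] mode=-4 & 0xf = 0xc; word=0xc600
[5+:2] seq=3 & 0x3 = 0x3; word=0xc660
[2+:3] prio=6 & 0x7 = 0x6; word=0xc678
[0+:2] kind=0 & 0x3 = 0x0; word=0xc678
word = 0xc678 → big-endian bytes:
  [0]=0xc6  [1]=0x78

c6 78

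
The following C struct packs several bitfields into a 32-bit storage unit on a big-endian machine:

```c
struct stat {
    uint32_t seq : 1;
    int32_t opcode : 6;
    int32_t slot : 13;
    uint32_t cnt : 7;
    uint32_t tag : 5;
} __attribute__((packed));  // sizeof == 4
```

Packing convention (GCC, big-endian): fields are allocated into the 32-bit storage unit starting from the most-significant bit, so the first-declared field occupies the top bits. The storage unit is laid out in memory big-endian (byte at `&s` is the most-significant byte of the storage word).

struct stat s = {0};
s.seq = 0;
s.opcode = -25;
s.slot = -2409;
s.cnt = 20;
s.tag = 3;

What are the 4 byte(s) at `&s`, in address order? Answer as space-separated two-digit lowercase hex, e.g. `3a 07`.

[31+:1] seq=0 & 0x1 = 0x0; word=0x00000000
[25+:6] opcode=-25 & 0x3f = 0x27; word=0x4e000000
[12+:13] slot=-2409 & 0x1fff = 0x1697; word=0x4f697000
[5+:7] cnt=20 & 0x7f = 0x14; word=0x4f697280
[0+:5] tag=3 & 0x1f = 0x3; word=0x4f697283
word = 0x4f697283 → big-endian bytes:
  [0]=0x4f  [1]=0x69  [2]=0x72  [3]=0x83

4f 69 72 83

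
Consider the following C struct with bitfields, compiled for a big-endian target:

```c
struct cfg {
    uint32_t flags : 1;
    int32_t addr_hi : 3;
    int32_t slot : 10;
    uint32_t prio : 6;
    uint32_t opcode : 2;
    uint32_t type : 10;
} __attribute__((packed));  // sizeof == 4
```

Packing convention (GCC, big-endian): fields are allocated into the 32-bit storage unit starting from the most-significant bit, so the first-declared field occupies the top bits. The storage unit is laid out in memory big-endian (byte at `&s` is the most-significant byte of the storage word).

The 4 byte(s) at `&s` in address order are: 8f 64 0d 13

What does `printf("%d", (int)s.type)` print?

[0]=0x8f [1]=0x64 [2]=0x0d [3]=0x13 (big-endian) → word 0x8f640d13
flags:1 @ bit 31 → (0x8f640d13>>31)&0x1 = 0x1
addr_hi:3 @ bit 28 → (0x8f640d13>>28)&0x7 = 0x0
slot:10 @ bit 18 → (0x8f640d13>>18)&0x3ff = 0x3d9
prio:6 @ bit 12 → (0x8f640d13>>12)&0x3f = 0x0
opcode:2 @ bit 10 → (0x8f640d13>>10)&0x3 = 0x3
type:10 @ bit 0 → (0x8f640d13>>0)&0x3ff = 0x113  ←

275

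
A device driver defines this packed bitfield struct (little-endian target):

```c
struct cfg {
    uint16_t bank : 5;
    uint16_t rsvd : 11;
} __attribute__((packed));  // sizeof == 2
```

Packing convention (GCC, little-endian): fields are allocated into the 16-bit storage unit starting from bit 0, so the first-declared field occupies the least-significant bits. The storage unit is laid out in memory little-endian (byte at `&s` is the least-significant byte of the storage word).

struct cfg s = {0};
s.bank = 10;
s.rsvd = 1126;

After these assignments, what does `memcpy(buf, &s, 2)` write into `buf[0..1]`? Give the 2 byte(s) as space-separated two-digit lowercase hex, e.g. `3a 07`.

bank:5 = 10 → 0xa << 0 → word 0x000a
rsvd:11 = 1126 → 0x466 << 5 → word 0x8cca
word = 0x8cca → little-endian bytes:
  [0]=0xca  [1]=0x8c

ca 8c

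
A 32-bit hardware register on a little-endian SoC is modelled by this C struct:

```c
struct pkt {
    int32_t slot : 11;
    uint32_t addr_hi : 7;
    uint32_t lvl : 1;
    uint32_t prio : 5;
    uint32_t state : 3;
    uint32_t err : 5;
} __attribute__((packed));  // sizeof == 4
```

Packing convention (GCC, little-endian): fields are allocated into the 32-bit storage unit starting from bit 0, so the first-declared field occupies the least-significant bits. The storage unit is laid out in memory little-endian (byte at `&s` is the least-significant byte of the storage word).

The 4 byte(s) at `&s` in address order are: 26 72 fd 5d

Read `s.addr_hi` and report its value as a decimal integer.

[0]=0x26 [1]=0x72 [2]=0xfd [3]=0x5d (little-endian) → word 0x5dfd7226
slot [0+:11] = (word>>0) & 0x7ff = 550
addr_hi [11+:7] = (word>>11) & 0x7f = 46  ←
lvl [18+:1] = (word>>18) & 0x1 = 1
prio [19+:5] = (word>>19) & 0x1f = 31
state [24+:3] = (word>>24) & 0x7 = 5
err [27+:5] = (word>>27) & 0x1f = 11

46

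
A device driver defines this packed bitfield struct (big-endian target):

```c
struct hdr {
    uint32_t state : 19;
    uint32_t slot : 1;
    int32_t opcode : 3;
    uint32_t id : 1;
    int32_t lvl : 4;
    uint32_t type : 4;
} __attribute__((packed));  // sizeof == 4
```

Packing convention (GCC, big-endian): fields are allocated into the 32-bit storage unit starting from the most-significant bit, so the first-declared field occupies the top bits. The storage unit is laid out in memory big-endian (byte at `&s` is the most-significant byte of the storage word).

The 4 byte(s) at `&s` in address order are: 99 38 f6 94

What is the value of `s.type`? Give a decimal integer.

4

[0]=0x99 [1]=0x38 [2]=0xf6 [3]=0x94 (big-endian) → word 0x9938f694
state [13+:19] = (word>>13) & 0x7ffff = 313799
slot [12+:1] = (word>>12) & 0x1 = 1
opcode [9+:3] = (word>>9) & 0x7 = 3
id [8+:1] = (word>>8) & 0x1 = 0
lvl [4+:4] = (word>>4) & 0xf = 9
type [0+:4] = (word>>0) & 0xf = 4  ←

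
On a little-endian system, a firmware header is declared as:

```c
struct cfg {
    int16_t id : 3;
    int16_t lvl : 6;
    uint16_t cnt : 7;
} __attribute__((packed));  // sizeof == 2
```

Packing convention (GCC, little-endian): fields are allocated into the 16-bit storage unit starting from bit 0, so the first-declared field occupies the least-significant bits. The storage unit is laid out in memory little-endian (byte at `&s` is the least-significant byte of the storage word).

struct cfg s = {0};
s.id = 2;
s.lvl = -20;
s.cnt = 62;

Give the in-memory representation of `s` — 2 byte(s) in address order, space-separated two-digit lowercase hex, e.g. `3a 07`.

62 7d

id:3 = 2 → 0x2 << 0 → word 0x0002
lvl:6 = -20 → 0x2c << 3 → word 0x0162
cnt:7 = 62 → 0x3e << 9 → word 0x7d62
word = 0x7d62 → little-endian bytes:
  [0]=0x62  [1]=0x7d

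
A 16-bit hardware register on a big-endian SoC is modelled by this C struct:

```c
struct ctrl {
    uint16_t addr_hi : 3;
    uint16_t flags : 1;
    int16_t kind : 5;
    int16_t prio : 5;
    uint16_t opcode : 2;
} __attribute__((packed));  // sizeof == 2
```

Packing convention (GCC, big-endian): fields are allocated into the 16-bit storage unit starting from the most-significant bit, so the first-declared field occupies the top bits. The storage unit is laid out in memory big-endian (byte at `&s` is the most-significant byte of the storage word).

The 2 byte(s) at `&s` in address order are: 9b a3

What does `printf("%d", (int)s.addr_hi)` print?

[0]=0x9b [1]=0xa3 (big-endian) → word 0x9ba3
addr_hi:3 @ bit 13 → (0x9ba3>>13)&0x7 = 0x4  ←
flags:1 @ bit 12 → (0x9ba3>>12)&0x1 = 0x1
kind:5 @ bit 7 → (0x9ba3>>7)&0x1f = 0x17
prio:5 @ bit 2 → (0x9ba3>>2)&0x1f = 0x8
opcode:2 @ bit 0 → (0x9ba3>>0)&0x3 = 0x3

4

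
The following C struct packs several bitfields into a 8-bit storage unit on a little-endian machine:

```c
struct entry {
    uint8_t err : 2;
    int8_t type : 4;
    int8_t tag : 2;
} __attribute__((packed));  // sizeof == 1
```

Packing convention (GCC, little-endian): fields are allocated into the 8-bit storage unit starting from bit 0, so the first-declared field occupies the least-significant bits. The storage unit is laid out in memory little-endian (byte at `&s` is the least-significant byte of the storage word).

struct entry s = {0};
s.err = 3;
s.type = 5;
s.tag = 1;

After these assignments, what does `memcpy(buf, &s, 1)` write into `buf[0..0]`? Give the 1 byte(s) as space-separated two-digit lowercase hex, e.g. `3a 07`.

err:2 = 3 → 0x3 << 0 → word 0x03
type:4 = 5 → 0x5 << 2 → word 0x17
tag:2 = 1 → 0x1 << 6 → word 0x57
word = 0x57 → little-endian bytes:
  [0]=0x57

57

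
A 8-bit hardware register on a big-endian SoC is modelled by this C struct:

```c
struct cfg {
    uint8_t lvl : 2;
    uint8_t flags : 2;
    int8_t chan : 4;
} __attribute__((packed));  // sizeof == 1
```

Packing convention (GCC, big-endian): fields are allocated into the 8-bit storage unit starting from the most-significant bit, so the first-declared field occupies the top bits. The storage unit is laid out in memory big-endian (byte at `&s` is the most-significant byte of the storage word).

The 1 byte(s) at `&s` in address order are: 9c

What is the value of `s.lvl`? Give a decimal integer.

2

[0]=0x9c (big-endian) → word 0x9c
lvl:2 @ bit 6 → (0x9c>>6)&0x3 = 0x2  ←
flags:2 @ bit 4 → (0x9c>>4)&0x3 = 0x1
chan:4 @ bit 0 → (0x9c>>0)&0xf = 0xc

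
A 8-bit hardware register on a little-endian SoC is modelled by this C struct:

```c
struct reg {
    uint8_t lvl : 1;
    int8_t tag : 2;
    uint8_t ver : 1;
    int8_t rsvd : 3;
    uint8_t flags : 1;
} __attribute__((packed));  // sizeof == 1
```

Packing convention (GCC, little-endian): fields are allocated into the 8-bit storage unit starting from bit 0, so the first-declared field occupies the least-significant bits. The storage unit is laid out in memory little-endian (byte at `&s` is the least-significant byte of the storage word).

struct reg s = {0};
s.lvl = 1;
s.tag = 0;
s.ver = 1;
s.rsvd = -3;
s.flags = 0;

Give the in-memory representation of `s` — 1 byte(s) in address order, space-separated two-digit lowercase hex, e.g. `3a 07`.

lvl (1b) val=1 bits=0x1 at bit 0: 0x01
tag (2b) val=0 bits=0x0 at bit 1: 0x01
ver (1b) val=1 bits=0x1 at bit 3: 0x09
rsvd (3b) val=-3 bits=0x5 at bit 4: 0x59
flags (1b) val=0 bits=0x0 at bit 7: 0x59
word = 0x59 → little-endian bytes:
  [0]=0x59

59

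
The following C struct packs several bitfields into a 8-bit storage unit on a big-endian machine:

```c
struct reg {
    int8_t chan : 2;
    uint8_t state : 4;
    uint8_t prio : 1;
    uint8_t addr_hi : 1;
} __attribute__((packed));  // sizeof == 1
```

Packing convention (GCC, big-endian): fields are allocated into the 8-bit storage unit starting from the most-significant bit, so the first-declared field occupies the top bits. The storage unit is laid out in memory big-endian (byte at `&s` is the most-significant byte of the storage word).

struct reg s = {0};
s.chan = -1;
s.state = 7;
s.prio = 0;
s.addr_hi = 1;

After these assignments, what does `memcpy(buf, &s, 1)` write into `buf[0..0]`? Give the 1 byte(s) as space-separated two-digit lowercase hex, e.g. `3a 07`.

dd

chan:2 = -1 → 0x3 << 6 → word 0xc0
state:4 = 7 → 0x7 << 2 → word 0xdc
prio:1 = 0 → 0x0 << 1 → word 0xdc
addr_hi:1 = 1 → 0x1 << 0 → word 0xdd
word = 0xdd → big-endian bytes:
  [0]=0xdd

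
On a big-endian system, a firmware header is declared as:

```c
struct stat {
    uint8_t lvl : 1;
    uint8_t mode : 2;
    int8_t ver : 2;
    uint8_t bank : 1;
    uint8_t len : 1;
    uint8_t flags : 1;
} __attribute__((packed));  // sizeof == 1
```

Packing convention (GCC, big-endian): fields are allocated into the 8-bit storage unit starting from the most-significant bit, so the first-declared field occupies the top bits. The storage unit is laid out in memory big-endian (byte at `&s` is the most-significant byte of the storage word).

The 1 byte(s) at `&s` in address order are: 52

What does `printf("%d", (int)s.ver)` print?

[0]=0x52 (big-endian) → word 0x52
lvl:1 @ bit 7 → (0x52>>7)&0x1 = 0x0
mode:2 @ bit 5 → (0x52>>5)&0x3 = 0x2
ver:2 @ bit 3 → (0x52>>3)&0x3 = 0x2  ←
bank:1 @ bit 2 → (0x52>>2)&0x1 = 0x0
len:1 @ bit 1 → (0x52>>1)&0x1 = 0x1
flags:1 @ bit 0 → (0x52>>0)&0x1 = 0x0
ver signed 2b, MSB=1: 2 - 4 = -2

-2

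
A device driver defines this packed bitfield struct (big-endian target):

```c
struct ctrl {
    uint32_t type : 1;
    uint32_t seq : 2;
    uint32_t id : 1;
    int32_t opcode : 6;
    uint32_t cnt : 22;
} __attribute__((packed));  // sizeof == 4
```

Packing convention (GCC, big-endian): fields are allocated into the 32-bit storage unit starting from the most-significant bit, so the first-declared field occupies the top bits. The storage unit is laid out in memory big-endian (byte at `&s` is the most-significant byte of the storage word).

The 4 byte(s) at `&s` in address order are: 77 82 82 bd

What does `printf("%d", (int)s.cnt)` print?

[0]=0x77 [1]=0x82 [2]=0x82 [3]=0xbd (big-endian) → word 0x778282bd
type:1 @ bit 31 → (0x778282bd>>31)&0x1 = 0x0
seq:2 @ bit 29 → (0x778282bd>>29)&0x3 = 0x3
id:1 @ bit 28 → (0x778282bd>>28)&0x1 = 0x1
opcode:6 @ bit 22 → (0x778282bd>>22)&0x3f = 0x1e
cnt:22 @ bit 0 → (0x778282bd>>0)&0x3fffff = 0x282bd  ←

164541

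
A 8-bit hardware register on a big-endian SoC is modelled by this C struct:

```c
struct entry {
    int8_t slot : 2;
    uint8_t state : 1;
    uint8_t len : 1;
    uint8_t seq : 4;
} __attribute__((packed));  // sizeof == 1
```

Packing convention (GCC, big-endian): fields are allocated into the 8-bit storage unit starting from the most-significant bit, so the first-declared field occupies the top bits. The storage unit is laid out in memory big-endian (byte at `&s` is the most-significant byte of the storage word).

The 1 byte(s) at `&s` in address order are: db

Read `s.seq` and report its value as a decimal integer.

11

[0]=0xdb (big-endian) → word 0xdb
slot:2 @ bit 6 → (0xdb>>6)&0x3 = 0x3
state:1 @ bit 5 → (0xdb>>5)&0x1 = 0x0
len:1 @ bit 4 → (0xdb>>4)&0x1 = 0x1
seq:4 @ bit 0 → (0xdb>>0)&0xf = 0xb  ←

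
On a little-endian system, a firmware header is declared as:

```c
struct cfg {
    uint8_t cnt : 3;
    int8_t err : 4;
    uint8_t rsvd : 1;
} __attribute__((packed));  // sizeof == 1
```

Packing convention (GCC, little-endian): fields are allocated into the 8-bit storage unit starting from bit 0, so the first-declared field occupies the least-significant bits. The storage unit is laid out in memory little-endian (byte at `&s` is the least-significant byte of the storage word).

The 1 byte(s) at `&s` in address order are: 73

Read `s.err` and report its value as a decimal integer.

[0]=0x73 (little-endian) → word 0x73
cnt [0+:3] = (word>>0) & 0x7 = 3
err [3+:4] = (word>>3) & 0xf = 14  ←
rsvd [7+:1] = (word>>7) & 0x1 = 0
err signed 4b, MSB=1: 14 - 16 = -2

-2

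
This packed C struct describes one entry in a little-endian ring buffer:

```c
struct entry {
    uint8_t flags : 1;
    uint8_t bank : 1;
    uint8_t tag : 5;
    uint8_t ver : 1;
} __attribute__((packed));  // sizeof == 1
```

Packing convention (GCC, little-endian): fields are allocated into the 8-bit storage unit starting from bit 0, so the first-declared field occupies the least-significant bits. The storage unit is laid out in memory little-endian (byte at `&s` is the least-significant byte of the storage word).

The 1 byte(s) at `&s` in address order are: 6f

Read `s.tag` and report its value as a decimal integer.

[0]=0x6f (little-endian) → word 0x6f
flags [0+:1] = (word>>0) & 0x1 = 1
bank [1+:1] = (word>>1) & 0x1 = 1
tag [2+:5] = (word>>2) & 0x1f = 27  ←
ver [7+:1] = (word>>7) & 0x1 = 0

27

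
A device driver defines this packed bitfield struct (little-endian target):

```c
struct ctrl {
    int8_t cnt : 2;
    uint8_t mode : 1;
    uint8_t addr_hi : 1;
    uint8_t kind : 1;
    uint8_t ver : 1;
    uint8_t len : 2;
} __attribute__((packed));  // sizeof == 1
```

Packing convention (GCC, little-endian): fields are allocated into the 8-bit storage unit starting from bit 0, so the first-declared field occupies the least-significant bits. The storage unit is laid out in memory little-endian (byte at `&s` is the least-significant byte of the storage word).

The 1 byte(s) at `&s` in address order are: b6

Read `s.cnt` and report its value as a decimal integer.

-2

[0]=0xb6 (little-endian) → word 0xb6
cnt:2 @ bit 0 → (0xb6>>0)&0x3 = 0x2  ←
mode:1 @ bit 2 → (0xb6>>2)&0x1 = 0x1
addr_hi:1 @ bit 3 → (0xb6>>3)&0x1 = 0x0
kind:1 @ bit 4 → (0xb6>>4)&0x1 = 0x1
ver:1 @ bit 5 → (0xb6>>5)&0x1 = 0x1
len:2 @ bit 6 → (0xb6>>6)&0x3 = 0x2
cnt signed 2b, MSB=1: 2 - 4 = -2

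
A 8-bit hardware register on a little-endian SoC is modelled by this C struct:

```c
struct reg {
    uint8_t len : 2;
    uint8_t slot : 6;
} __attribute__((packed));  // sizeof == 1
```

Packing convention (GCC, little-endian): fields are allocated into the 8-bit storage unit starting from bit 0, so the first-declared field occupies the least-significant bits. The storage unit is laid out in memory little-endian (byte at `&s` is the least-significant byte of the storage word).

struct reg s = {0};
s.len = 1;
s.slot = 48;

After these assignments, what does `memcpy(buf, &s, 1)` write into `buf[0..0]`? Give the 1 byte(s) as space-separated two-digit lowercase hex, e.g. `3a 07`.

len (2b) val=1 bits=0x1 at bit 0: 0x01
slot (6b) val=48 bits=0x30 at bit 2: 0xc1
word = 0xc1 → little-endian bytes:
  [0]=0xc1

c1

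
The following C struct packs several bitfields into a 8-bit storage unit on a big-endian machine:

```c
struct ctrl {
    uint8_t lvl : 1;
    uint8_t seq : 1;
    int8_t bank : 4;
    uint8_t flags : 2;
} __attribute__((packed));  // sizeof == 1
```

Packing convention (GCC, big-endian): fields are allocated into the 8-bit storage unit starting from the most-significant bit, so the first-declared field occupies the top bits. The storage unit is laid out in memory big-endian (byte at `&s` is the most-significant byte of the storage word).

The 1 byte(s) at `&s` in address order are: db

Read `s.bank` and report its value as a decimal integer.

[0]=0xdb (big-endian) → word 0xdb
lvl [7+:1] = (word>>7) & 0x1 = 1
seq [6+:1] = (word>>6) & 0x1 = 1
bank [2+:4] = (word>>2) & 0xf = 6  ←
flags [0+:2] = (word>>0) & 0x3 = 3
bank signed 4b, MSB=0: value = 6

6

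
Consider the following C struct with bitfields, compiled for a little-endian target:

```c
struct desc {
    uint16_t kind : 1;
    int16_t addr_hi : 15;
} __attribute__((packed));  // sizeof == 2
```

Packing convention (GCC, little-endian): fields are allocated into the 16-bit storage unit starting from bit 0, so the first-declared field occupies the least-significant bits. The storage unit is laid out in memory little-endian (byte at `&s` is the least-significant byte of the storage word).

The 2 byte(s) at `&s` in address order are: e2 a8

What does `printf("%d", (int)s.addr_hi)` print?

-11151

[0]=0xe2 [1]=0xa8 (little-endian) → word 0xa8e2
kind:1 @ bit 0 → (0xa8e2>>0)&0x1 = 0x0
addr_hi:15 @ bit 1 → (0xa8e2>>1)&0x7fff = 0x5471  ←
addr_hi signed 15b, MSB=1: 21617 - 32768 = -11151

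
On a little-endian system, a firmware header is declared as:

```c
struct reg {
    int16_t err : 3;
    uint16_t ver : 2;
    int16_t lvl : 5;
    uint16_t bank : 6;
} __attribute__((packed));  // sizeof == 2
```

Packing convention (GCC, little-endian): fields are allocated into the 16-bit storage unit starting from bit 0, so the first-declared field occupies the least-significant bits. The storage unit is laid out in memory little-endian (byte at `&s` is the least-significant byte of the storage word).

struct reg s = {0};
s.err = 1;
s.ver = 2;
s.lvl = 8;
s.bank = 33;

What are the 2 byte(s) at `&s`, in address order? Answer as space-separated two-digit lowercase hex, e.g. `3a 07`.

[0+:3] err=1 & 0x7 = 0x1; word=0x0001
[3+:2] ver=2 & 0x3 = 0x2; word=0x0011
[5+:5] lvl=8 & 0x1f = 0x8; word=0x0111
[10+:6] bank=33 & 0x3f = 0x21; word=0x8511
word = 0x8511 → little-endian bytes:
  [0]=0x11  [1]=0x85

11 85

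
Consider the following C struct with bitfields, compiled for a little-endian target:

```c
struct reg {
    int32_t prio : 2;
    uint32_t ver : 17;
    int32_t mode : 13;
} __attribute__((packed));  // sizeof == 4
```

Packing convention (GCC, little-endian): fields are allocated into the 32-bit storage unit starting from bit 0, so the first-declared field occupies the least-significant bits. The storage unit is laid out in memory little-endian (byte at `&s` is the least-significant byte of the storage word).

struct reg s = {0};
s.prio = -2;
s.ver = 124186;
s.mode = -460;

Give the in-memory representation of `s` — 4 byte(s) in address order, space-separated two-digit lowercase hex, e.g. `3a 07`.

6a 94 a7 f1

prio (2b) val=-2 bits=0x2 at bit 0: 0x00000002
ver (17b) val=124186 bits=0x1e51a at bit 2: 0x0007946a
mode (13b) val=-460 bits=0x1e34 at bit 19: 0xf1a7946a
word = 0xf1a7946a → little-endian bytes:
  [0]=0x6a  [1]=0x94  [2]=0xa7  [3]=0xf1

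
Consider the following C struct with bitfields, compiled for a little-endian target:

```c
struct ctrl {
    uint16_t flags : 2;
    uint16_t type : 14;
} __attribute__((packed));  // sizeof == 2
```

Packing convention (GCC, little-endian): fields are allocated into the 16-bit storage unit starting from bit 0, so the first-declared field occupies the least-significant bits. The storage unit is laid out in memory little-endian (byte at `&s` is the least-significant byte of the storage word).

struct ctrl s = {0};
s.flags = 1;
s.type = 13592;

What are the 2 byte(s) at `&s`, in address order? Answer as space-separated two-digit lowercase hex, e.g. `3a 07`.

flags:2 = 1 → 0x1 << 0 → word 0x0001
type:14 = 13592 → 0x3518 << 2 → word 0xd461
word = 0xd461 → little-endian bytes:
  [0]=0x61  [1]=0xd4

61 d4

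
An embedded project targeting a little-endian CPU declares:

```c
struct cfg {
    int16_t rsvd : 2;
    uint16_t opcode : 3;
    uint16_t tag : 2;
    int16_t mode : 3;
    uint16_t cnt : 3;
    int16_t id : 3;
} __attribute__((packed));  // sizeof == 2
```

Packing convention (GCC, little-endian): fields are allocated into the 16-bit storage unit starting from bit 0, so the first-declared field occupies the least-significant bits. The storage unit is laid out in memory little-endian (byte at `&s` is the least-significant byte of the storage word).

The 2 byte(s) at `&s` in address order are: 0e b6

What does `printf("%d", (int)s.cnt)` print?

5

[0]=0x0e [1]=0xb6 (little-endian) → word 0xb60e
rsvd:2 @ bit 0 → (0xb60e>>0)&0x3 = 0x2
opcode:3 @ bit 2 → (0xb60e>>2)&0x7 = 0x3
tag:2 @ bit 5 → (0xb60e>>5)&0x3 = 0x0
mode:3 @ bit 7 → (0xb60e>>7)&0x7 = 0x4
cnt:3 @ bit 10 → (0xb60e>>10)&0x7 = 0x5  ←
id:3 @ bit 13 → (0xb60e>>13)&0x7 = 0x5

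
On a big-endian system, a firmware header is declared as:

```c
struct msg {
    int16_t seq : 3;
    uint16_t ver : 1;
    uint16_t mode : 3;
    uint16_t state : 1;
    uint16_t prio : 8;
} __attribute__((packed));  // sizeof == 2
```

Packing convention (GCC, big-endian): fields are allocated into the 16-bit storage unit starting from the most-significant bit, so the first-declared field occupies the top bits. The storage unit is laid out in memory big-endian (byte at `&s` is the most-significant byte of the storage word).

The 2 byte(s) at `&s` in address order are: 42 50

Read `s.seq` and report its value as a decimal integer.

2

[0]=0x42 [1]=0x50 (big-endian) → word 0x4250
seq [13+:3] = (word>>13) & 0x7 = 2  ←
ver [12+:1] = (word>>12) & 0x1 = 0
mode [9+:3] = (word>>9) & 0x7 = 1
state [8+:1] = (word>>8) & 0x1 = 0
prio [0+:8] = (word>>0) & 0xff = 80
seq signed 3b, MSB=0: value = 2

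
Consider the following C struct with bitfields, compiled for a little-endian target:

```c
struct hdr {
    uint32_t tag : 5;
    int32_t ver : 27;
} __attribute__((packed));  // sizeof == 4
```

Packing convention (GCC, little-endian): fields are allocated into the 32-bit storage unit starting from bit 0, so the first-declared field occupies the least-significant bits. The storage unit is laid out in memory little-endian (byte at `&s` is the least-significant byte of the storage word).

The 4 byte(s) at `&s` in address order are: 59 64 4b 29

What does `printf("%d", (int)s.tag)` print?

[0]=0x59 [1]=0x64 [2]=0x4b [3]=0x29 (little-endian) → word 0x294b6459
tag [0+:5] = (word>>0) & 0x1f = 25  ←
ver [5+:27] = (word>>5) & 0x7ffffff = 21650210

25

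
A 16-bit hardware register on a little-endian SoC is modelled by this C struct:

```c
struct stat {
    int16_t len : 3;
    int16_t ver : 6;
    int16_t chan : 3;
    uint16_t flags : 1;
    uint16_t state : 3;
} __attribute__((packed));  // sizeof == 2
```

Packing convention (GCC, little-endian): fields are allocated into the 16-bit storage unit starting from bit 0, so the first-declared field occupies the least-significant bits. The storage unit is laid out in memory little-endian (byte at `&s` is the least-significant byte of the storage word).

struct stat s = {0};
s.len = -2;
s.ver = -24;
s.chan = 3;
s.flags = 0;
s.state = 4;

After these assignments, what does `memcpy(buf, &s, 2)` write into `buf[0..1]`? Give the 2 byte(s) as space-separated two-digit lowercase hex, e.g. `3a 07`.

46 87

len (3b) val=-2 bits=0x6 at bit 0: 0x0006
ver (6b) val=-24 bits=0x28 at bit 3: 0x0146
chan (3b) val=3 bits=0x3 at bit 9: 0x0746
flags (1b) val=0 bits=0x0 at bit 12: 0x0746
state (3b) val=4 bits=0x4 at bit 13: 0x8746
word = 0x8746 → little-endian bytes:
  [0]=0x46  [1]=0x87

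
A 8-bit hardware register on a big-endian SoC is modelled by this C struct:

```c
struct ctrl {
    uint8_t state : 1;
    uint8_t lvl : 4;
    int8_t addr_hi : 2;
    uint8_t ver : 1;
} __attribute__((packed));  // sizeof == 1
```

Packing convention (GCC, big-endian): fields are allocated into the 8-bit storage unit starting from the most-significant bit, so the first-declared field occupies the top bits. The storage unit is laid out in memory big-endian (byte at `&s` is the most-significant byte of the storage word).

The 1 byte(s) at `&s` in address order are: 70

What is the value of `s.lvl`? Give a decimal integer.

[0]=0x70 (big-endian) → word 0x70
state [7+:1] = (word>>7) & 0x1 = 0
lvl [3+:4] = (word>>3) & 0xf = 14  ←
addr_hi [1+:2] = (word>>1) & 0x3 = 0
ver [0+:1] = (word>>0) & 0x1 = 0

14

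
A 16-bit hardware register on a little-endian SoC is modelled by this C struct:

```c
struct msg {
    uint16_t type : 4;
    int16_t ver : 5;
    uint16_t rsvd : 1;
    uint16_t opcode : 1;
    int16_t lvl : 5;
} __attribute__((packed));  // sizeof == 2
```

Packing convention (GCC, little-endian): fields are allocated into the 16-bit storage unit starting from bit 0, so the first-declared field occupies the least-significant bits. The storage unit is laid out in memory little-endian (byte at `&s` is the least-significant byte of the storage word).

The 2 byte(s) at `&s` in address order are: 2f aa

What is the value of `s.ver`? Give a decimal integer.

2

[0]=0x2f [1]=0xaa (little-endian) → word 0xaa2f
type [0+:4] = (word>>0) & 0xf = 15
ver [4+:5] = (word>>4) & 0x1f = 2  ←
rsvd [9+:1] = (word>>9) & 0x1 = 1
opcode [10+:1] = (word>>10) & 0x1 = 0
lvl [11+:5] = (word>>11) & 0x1f = 21
ver signed 5b, MSB=0: value = 2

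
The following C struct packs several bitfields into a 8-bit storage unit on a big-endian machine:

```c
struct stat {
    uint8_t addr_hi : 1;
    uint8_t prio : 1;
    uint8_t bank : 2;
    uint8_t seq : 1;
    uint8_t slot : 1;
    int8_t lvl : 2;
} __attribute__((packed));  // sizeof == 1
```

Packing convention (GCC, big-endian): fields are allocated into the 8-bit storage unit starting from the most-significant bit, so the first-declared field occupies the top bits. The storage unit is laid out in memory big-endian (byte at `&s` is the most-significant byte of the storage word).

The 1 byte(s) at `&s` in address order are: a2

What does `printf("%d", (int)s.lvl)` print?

[0]=0xa2 (big-endian) → word 0xa2
addr_hi [7+:1] = (word>>7) & 0x1 = 1
prio [6+:1] = (word>>6) & 0x1 = 0
bank [4+:2] = (word>>4) & 0x3 = 2
seq [3+:1] = (word>>3) & 0x1 = 0
slot [2+:1] = (word>>2) & 0x1 = 0
lvl [0+:2] = (word>>0) & 0x3 = 2  ←
lvl signed 2b, MSB=1: 2 - 4 = -2

-2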